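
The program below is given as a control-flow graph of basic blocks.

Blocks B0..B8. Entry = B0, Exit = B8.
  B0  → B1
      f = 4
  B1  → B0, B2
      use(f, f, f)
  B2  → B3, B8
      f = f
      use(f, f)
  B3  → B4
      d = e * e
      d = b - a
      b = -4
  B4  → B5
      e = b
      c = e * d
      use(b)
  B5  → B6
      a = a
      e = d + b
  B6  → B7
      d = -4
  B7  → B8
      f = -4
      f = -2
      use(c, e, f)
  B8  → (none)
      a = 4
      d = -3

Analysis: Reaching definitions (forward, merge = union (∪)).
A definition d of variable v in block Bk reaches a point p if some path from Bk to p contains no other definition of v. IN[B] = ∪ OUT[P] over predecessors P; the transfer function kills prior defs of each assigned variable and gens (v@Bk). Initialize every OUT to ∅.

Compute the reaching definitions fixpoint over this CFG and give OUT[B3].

Answer: {b@B3, d@B3, f@B2}

Derivation:
Per-block solution:
  B0:   IN={f@B0}   OUT={f@B0}
  B1:   IN={f@B0}   OUT={f@B0}
  B2:   IN={f@B0}   OUT={f@B2}
  B3:   IN={f@B2}   OUT={b@B3, d@B3, f@B2}
  B4:   IN={b@B3, d@B3, f@B2}   OUT={b@B3, c@B4, d@B3, e@B4, f@B2}
  B5:   IN={b@B3, c@B4, d@B3, e@B4, f@B2}   OUT={a@B5, b@B3, c@B4, d@B3, e@B5, f@B2}
  B6:   IN={a@B5, b@B3, c@B4, d@B3, e@B5, f@B2}   OUT={a@B5, b@B3, c@B4, d@B6, e@B5, f@B2}
  B7:   IN={a@B5, b@B3, c@B4, d@B6, e@B5, f@B2}   OUT={a@B5, b@B3, c@B4, d@B6, e@B5, f@B7}
  B8:   IN={a@B5, b@B3, c@B4, d@B6, e@B5, f@B2, f@B7}   OUT={a@B8, b@B3, c@B4, d@B8, e@B5, f@B2, f@B7}

Merge at B3: IN[B3] = OUT[B2] = {f@B2}
Applying B3's transfer function to that IN value gives OUT[B3] (row B3 above).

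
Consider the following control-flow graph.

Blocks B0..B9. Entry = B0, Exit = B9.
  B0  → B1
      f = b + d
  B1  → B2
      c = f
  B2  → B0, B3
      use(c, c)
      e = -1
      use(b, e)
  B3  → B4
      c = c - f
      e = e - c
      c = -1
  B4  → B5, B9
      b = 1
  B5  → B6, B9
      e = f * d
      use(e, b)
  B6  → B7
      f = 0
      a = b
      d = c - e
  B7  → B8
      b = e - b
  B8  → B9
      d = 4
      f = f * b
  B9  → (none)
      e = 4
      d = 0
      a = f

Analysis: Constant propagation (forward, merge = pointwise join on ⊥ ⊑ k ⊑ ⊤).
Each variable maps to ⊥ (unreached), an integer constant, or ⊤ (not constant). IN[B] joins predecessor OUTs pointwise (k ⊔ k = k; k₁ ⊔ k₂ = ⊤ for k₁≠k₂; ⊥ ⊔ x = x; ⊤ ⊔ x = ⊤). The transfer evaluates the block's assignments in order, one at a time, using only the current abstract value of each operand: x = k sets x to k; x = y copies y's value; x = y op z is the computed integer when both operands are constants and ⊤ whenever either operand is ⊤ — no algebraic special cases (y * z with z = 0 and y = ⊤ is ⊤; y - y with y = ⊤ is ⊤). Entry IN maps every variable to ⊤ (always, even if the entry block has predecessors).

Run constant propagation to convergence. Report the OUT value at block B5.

Per-block solution:
  B0: | IN=(all ⊤) | OUT=(all ⊤)
  B1: | IN=(all ⊤) | OUT=(all ⊤)
  B2: | IN=(all ⊤) | OUT={e:-1; rest ⊤}
  B3: | IN={e:-1; rest ⊤} | OUT={c:-1; rest ⊤}
  B4: | IN={c:-1; rest ⊤} | OUT={b:1, c:-1; rest ⊤}
  B5: | IN={b:1, c:-1; rest ⊤} | OUT={b:1, c:-1; rest ⊤}
  B6: | IN={b:1, c:-1; rest ⊤} | OUT={a:1, b:1, c:-1, f:0; rest ⊤}
  B7: | IN={a:1, b:1, c:-1, f:0; rest ⊤} | OUT={a:1, c:-1, f:0; rest ⊤}
  B8: | IN={a:1, c:-1, f:0; rest ⊤} | OUT={a:1, c:-1, d:4; rest ⊤}
  B9: | IN={c:-1; rest ⊤} | OUT={c:-1, d:0, e:4; rest ⊤}

Merge at B5: IN[B5] = OUT[B4] = {a: ⊤, b: 1, c: -1, d: ⊤, e: ⊤, f: ⊤}
Applying B5's transfer function to that IN value gives OUT[B5] (row B5 above).

Answer: {a: ⊤, b: 1, c: -1, d: ⊤, e: ⊤, f: ⊤}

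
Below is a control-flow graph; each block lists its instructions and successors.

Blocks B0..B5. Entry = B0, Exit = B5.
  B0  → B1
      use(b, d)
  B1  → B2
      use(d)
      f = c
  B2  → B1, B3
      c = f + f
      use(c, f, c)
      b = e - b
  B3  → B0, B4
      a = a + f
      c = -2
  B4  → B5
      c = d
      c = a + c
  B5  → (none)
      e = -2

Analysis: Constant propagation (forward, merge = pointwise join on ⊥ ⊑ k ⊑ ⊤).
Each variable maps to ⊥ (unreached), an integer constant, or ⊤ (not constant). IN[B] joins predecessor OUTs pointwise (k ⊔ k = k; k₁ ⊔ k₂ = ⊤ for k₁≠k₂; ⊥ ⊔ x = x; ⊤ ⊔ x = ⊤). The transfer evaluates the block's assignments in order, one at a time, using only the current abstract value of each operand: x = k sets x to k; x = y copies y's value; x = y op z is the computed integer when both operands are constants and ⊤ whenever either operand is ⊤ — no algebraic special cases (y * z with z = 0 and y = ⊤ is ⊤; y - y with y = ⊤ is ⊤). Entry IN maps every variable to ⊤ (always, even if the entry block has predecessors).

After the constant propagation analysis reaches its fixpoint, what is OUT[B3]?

Answer: {a: ⊤, b: ⊤, c: -2, d: ⊤, e: ⊤, f: ⊤}

Working:
Fixpoint table:
  B0: | IN=(all ⊤) | OUT=(all ⊤)
  B1: | IN=(all ⊤) | OUT=(all ⊤)
  B2: | IN=(all ⊤) | OUT=(all ⊤)
  B3: | IN=(all ⊤) | OUT={c:-2; rest ⊤}
  B4: | IN={c:-2; rest ⊤} | OUT=(all ⊤)
  B5: | IN=(all ⊤) | OUT={e:-2; rest ⊤}

Merge at B3: IN[B3] = OUT[B2] = {a: ⊤, b: ⊤, c: ⊤, d: ⊤, e: ⊤, f: ⊤}
Applying B3's transfer function to that IN value gives OUT[B3] (row B3 above).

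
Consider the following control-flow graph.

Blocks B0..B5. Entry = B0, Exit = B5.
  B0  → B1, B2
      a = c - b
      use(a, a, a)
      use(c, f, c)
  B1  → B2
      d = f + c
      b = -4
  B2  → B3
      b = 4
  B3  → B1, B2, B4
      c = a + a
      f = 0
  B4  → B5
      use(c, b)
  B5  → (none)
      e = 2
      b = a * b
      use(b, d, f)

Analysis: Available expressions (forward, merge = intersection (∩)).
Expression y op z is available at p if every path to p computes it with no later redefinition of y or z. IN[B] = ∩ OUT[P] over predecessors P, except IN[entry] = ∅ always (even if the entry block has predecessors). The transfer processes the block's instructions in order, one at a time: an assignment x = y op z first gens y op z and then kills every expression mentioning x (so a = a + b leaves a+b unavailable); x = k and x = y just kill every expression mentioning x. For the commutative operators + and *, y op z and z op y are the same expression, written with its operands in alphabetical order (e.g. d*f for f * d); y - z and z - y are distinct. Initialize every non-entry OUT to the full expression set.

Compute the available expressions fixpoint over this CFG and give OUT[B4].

Answer: {a+a}

Derivation:
Fixpoint table:
  B0:   IN={}   OUT={c-b}
  B1:   IN={}   OUT={c+f}
  B2:   IN={}   OUT={}
  B3:   IN={}   OUT={a+a}
  B4:   IN={a+a}   OUT={a+a}
  B5:   IN={a+a}   OUT={a+a}

Merge at B4: IN[B4] = OUT[B3] = {a+a}
Applying B4's transfer function to that IN value gives OUT[B4] (row B4 above).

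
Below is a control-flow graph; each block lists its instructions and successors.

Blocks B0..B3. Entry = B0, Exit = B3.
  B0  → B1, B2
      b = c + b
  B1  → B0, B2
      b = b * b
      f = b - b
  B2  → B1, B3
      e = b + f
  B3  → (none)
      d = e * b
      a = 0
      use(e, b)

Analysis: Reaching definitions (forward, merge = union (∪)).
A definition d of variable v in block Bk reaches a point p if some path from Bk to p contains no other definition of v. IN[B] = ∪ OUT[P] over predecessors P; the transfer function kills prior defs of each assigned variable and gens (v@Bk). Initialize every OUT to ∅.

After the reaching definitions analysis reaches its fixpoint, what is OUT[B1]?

Fixpoint table:
  B0:  IN={b@B1, e@B2, f@B1}  OUT={b@B0, e@B2, f@B1}
  B1:  IN={b@B0, b@B1, e@B2, f@B1}  OUT={b@B1, e@B2, f@B1}
  B2:  IN={b@B0, b@B1, e@B2, f@B1}  OUT={b@B0, b@B1, e@B2, f@B1}
  B3:  IN={b@B0, b@B1, e@B2, f@B1}  OUT={a@B3, b@B0, b@B1, d@B3, e@B2, f@B1}

Merge at B1: IN[B1] = OUT[B0] ⊔ OUT[B2] = {b@B0, b@B1, e@B2, f@B1}
Applying B1's transfer function to that IN value gives OUT[B1] (row B1 above).

Answer: {b@B1, e@B2, f@B1}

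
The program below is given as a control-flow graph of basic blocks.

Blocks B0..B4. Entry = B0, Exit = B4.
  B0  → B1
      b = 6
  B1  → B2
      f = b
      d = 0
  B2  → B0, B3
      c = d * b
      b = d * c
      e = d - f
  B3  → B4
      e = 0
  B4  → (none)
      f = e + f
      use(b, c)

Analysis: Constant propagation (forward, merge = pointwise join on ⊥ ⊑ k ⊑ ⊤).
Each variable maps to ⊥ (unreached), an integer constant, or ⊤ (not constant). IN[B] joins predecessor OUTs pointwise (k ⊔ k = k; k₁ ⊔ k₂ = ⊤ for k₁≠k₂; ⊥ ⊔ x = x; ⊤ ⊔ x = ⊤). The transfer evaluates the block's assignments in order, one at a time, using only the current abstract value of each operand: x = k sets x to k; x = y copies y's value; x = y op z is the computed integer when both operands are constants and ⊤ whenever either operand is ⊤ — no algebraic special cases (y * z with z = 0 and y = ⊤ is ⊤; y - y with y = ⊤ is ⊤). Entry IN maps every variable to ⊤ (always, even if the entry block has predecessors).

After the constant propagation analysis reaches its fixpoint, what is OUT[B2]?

Fixpoint table:
  B0:   IN=(all ⊤)   OUT={b:6; rest ⊤}
  B1:   IN={b:6; rest ⊤}   OUT={b:6, d:0, f:6; rest ⊤}
  B2:   IN={b:6, d:0, f:6; rest ⊤}   OUT={b:0, c:0, d:0, e:-6, f:6; rest ⊤}
  B3:   IN={b:0, c:0, d:0, e:-6, f:6; rest ⊤}   OUT={b:0, c:0, d:0, e:0, f:6; rest ⊤}
  B4:   IN={b:0, c:0, d:0, e:0, f:6; rest ⊤}   OUT={b:0, c:0, d:0, e:0, f:6; rest ⊤}

Merge at B2: IN[B2] = OUT[B1] = {a: ⊤, b: 6, c: ⊤, d: 0, e: ⊤, f: 6}
Applying B2's transfer function to that IN value gives OUT[B2] (row B2 above).

Answer: {a: ⊤, b: 0, c: 0, d: 0, e: -6, f: 6}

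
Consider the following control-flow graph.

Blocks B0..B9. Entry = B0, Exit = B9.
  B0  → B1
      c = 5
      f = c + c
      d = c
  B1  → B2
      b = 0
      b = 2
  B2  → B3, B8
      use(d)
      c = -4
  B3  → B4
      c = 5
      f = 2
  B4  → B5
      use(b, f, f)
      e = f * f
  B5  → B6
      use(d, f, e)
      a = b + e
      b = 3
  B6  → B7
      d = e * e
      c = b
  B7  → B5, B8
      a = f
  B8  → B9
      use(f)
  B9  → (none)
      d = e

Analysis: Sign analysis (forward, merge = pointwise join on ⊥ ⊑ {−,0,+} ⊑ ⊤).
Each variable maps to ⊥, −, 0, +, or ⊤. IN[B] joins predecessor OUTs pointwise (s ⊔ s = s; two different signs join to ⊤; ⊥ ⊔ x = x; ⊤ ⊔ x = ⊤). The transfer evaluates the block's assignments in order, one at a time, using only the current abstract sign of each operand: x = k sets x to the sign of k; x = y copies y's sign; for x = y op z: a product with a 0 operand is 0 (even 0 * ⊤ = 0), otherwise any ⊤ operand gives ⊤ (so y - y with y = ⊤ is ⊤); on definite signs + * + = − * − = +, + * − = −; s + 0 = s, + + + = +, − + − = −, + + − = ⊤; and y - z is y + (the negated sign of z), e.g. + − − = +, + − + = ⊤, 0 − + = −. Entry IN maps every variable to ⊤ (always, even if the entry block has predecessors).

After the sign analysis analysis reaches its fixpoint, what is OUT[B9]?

Answer: {a: ⊤, b: +, c: ⊤, d: ⊤, e: ⊤, f: +}

Trace:
Per-block solution:
  B0:  IN=(all ⊤)  OUT={c:+, d:+, f:+; rest ⊤}
  B1:  IN={c:+, d:+, f:+; rest ⊤}  OUT={b:+, c:+, d:+, f:+; rest ⊤}
  B2:  IN={b:+, c:+, d:+, f:+; rest ⊤}  OUT={b:+, c:-, d:+, f:+; rest ⊤}
  B3:  IN={b:+, c:-, d:+, f:+; rest ⊤}  OUT={b:+, c:+, d:+, f:+; rest ⊤}
  B4:  IN={b:+, c:+, d:+, f:+; rest ⊤}  OUT={b:+, c:+, d:+, e:+, f:+; rest ⊤}
  B5:  IN={b:+, c:+, d:+, e:+, f:+; rest ⊤}  OUT={a:+, b:+, c:+, d:+, e:+, f:+; rest ⊤}
  B6:  IN={a:+, b:+, c:+, d:+, e:+, f:+; rest ⊤}  OUT={a:+, b:+, c:+, d:+, e:+, f:+; rest ⊤}
  B7:  IN={a:+, b:+, c:+, d:+, e:+, f:+; rest ⊤}  OUT={a:+, b:+, c:+, d:+, e:+, f:+; rest ⊤}
  B8:  IN={b:+, d:+, f:+; rest ⊤}  OUT={b:+, d:+, f:+; rest ⊤}
  B9:  IN={b:+, d:+, f:+; rest ⊤}  OUT={b:+, f:+; rest ⊤}

Merge at B9: IN[B9] = OUT[B8] = {a: ⊤, b: +, c: ⊤, d: +, e: ⊤, f: +}
Applying B9's transfer function to that IN value gives OUT[B9] (row B9 above).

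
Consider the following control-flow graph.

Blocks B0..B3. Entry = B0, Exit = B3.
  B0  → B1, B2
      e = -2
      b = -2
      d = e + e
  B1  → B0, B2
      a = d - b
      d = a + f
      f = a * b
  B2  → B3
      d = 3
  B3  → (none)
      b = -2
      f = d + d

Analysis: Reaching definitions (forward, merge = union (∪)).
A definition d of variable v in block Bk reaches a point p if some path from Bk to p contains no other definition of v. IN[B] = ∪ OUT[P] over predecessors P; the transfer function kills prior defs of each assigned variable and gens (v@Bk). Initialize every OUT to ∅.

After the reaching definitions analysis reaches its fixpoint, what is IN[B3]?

Answer: {a@B1, b@B0, d@B2, e@B0, f@B1}

Working:
Per-block solution:
  B0:  IN={a@B1, b@B0, d@B1, e@B0, f@B1}  OUT={a@B1, b@B0, d@B0, e@B0, f@B1}
  B1:  IN={a@B1, b@B0, d@B0, e@B0, f@B1}  OUT={a@B1, b@B0, d@B1, e@B0, f@B1}
  B2:  IN={a@B1, b@B0, d@B0, d@B1, e@B0, f@B1}  OUT={a@B1, b@B0, d@B2, e@B0, f@B1}
  B3:  IN={a@B1, b@B0, d@B2, e@B0, f@B1}  OUT={a@B1, b@B3, d@B2, e@B0, f@B3}

Merge at B3: IN[B3] = OUT[B2] = {a@B1, b@B0, d@B2, e@B0, f@B1}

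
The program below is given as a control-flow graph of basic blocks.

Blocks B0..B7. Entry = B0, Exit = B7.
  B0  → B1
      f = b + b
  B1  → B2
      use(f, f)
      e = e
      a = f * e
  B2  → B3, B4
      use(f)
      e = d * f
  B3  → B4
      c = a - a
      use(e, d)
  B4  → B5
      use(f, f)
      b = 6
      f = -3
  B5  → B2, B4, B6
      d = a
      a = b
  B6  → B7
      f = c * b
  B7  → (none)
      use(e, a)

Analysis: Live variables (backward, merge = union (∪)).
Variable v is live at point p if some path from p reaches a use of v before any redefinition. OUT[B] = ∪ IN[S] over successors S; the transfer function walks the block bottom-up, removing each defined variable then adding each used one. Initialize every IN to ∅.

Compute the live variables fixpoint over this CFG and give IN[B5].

Converged values:
  B0:   IN={b, c, d, e}   OUT={c, d, e, f}
  B1:   IN={c, d, e, f}   OUT={a, c, d, f}
  B2:   IN={a, c, d, f}   OUT={a, c, d, e, f}
  B3:   IN={a, d, e, f}   OUT={a, c, e, f}
  B4:   IN={a, c, e, f}   OUT={a, b, c, e, f}
  B5:   IN={a, b, c, e, f}   OUT={a, b, c, d, e, f}
  B6:   IN={a, b, c, e}   OUT={a, e}
  B7:   IN={a, e}   OUT={}

Merge at B5: OUT[B5] = IN[B2] ⊔ IN[B4] ⊔ IN[B6] = {a, b, c, d, e, f}
Applying B5's transfer function to that OUT value gives IN[B5] (row B5 above).

Answer: {a, b, c, e, f}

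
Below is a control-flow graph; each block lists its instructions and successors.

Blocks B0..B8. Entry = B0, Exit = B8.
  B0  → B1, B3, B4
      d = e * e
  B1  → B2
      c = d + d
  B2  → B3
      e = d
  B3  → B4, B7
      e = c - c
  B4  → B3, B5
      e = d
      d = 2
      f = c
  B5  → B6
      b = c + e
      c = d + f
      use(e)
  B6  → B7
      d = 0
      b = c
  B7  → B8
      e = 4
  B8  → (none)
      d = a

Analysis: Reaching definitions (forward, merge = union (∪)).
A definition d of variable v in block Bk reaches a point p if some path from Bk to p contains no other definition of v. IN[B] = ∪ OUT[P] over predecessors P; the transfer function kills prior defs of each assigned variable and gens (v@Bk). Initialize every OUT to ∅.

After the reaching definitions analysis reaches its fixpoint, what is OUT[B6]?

Answer: {b@B6, c@B5, d@B6, e@B4, f@B4}

Derivation:
Per-block solution:
  B0:   IN={}   OUT={d@B0}
  B1:   IN={d@B0}   OUT={c@B1, d@B0}
  B2:   IN={c@B1, d@B0}   OUT={c@B1, d@B0, e@B2}
  B3:   IN={c@B1, d@B0, d@B4, e@B2, e@B4, f@B4}   OUT={c@B1, d@B0, d@B4, e@B3, f@B4}
  B4:   IN={c@B1, d@B0, d@B4, e@B3, f@B4}   OUT={c@B1, d@B4, e@B4, f@B4}
  B5:   IN={c@B1, d@B4, e@B4, f@B4}   OUT={b@B5, c@B5, d@B4, e@B4, f@B4}
  B6:   IN={b@B5, c@B5, d@B4, e@B4, f@B4}   OUT={b@B6, c@B5, d@B6, e@B4, f@B4}
  B7:   IN={b@B6, c@B1, c@B5, d@B0, d@B4, d@B6, e@B3, e@B4, f@B4}   OUT={b@B6, c@B1, c@B5, d@B0, d@B4, d@B6, e@B7, f@B4}
  B8:   IN={b@B6, c@B1, c@B5, d@B0, d@B4, d@B6, e@B7, f@B4}   OUT={b@B6, c@B1, c@B5, d@B8, e@B7, f@B4}

Merge at B6: IN[B6] = OUT[B5] = {b@B5, c@B5, d@B4, e@B4, f@B4}
Applying B6's transfer function to that IN value gives OUT[B6] (row B6 above).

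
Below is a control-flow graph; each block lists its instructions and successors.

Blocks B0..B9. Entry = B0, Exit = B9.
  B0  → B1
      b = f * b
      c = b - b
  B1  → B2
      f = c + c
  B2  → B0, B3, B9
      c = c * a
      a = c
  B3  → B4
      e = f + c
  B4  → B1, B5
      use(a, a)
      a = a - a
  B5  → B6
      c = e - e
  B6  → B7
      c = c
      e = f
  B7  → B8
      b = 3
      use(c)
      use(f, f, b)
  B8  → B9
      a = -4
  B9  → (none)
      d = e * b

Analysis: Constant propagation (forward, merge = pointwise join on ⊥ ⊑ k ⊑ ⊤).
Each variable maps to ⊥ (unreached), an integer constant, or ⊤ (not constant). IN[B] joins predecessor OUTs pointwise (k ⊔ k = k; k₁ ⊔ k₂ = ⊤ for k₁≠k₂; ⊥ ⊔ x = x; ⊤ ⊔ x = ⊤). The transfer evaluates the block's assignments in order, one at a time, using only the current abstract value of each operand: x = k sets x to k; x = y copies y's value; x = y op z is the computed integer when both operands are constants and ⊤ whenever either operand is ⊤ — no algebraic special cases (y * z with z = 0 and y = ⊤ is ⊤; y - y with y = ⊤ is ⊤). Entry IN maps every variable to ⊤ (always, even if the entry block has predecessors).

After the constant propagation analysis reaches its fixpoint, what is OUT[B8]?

Answer: {a: -4, b: 3, c: ⊤, d: ⊤, e: ⊤, f: ⊤}

Trace:
Per-block solution:
  B0:  IN=(all ⊤)  OUT=(all ⊤)
  B1:  IN=(all ⊤)  OUT=(all ⊤)
  B2:  IN=(all ⊤)  OUT=(all ⊤)
  B3:  IN=(all ⊤)  OUT=(all ⊤)
  B4:  IN=(all ⊤)  OUT=(all ⊤)
  B5:  IN=(all ⊤)  OUT=(all ⊤)
  B6:  IN=(all ⊤)  OUT=(all ⊤)
  B7:  IN=(all ⊤)  OUT={b:3; rest ⊤}
  B8:  IN={b:3; rest ⊤}  OUT={a:-4, b:3; rest ⊤}
  B9:  IN=(all ⊤)  OUT=(all ⊤)

Merge at B8: IN[B8] = OUT[B7] = {a: ⊤, b: 3, c: ⊤, d: ⊤, e: ⊤, f: ⊤}
Applying B8's transfer function to that IN value gives OUT[B8] (row B8 above).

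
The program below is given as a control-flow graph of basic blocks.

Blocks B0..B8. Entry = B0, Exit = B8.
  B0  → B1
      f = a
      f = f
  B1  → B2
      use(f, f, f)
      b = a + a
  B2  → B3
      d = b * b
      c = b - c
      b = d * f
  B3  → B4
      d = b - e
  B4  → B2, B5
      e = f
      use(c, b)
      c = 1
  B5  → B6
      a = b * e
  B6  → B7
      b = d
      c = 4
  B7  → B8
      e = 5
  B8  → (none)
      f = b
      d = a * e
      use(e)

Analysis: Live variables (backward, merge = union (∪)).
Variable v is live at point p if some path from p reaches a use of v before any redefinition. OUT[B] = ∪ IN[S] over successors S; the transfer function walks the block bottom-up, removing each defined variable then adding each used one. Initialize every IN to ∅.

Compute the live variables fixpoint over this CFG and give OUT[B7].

Converged values:
  B0:   IN={a, c, e}   OUT={a, c, e, f}
  B1:   IN={a, c, e, f}   OUT={b, c, e, f}
  B2:   IN={b, c, e, f}   OUT={b, c, e, f}
  B3:   IN={b, c, e, f}   OUT={b, c, d, f}
  B4:   IN={b, c, d, f}   OUT={b, c, d, e, f}
  B5:   IN={b, d, e}   OUT={a, d}
  B6:   IN={a, d}   OUT={a, b}
  B7:   IN={a, b}   OUT={a, b, e}
  B8:   IN={a, b, e}   OUT={}

Merge at B7: OUT[B7] = IN[B8] = {a, b, e}

Answer: {a, b, e}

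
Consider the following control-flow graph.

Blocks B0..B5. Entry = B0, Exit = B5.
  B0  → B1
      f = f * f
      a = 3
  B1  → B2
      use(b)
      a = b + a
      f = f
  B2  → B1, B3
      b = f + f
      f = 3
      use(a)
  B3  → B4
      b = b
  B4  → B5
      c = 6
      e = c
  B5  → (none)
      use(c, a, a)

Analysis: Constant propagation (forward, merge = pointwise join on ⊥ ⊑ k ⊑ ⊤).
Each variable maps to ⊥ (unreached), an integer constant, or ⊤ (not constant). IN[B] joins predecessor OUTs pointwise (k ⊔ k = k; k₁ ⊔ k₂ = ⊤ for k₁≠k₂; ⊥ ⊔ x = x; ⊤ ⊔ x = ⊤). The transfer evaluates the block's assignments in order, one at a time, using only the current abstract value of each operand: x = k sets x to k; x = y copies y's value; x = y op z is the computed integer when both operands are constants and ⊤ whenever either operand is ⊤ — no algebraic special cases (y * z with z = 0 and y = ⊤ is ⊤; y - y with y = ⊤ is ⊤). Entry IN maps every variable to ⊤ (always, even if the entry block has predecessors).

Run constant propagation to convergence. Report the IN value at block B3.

Answer: {a: ⊤, b: ⊤, c: ⊤, d: ⊤, e: ⊤, f: 3}

Working:
Per-block solution:
  B0: | IN=(all ⊤) | OUT={a:3; rest ⊤}
  B1: | IN=(all ⊤) | OUT=(all ⊤)
  B2: | IN=(all ⊤) | OUT={f:3; rest ⊤}
  B3: | IN={f:3; rest ⊤} | OUT={f:3; rest ⊤}
  B4: | IN={f:3; rest ⊤} | OUT={c:6, e:6, f:3; rest ⊤}
  B5: | IN={c:6, e:6, f:3; rest ⊤} | OUT={c:6, e:6, f:3; rest ⊤}

Merge at B3: IN[B3] = OUT[B2] = {a: ⊤, b: ⊤, c: ⊤, d: ⊤, e: ⊤, f: 3}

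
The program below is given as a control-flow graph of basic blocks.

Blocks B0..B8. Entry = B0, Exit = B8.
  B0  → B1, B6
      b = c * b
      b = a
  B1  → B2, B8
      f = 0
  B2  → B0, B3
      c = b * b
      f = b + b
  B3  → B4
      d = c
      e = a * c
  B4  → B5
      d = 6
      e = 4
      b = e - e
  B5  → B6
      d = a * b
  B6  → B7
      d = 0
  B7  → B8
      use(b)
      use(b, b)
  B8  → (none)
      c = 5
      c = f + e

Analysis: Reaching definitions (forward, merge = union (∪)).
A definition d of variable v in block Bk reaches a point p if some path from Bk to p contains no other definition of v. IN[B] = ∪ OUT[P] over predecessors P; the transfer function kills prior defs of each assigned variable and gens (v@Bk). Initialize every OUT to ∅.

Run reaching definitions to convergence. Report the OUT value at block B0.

Converged values:
  B0:   IN={b@B0, c@B2, f@B2}   OUT={b@B0, c@B2, f@B2}
  B1:   IN={b@B0, c@B2, f@B2}   OUT={b@B0, c@B2, f@B1}
  B2:   IN={b@B0, c@B2, f@B1}   OUT={b@B0, c@B2, f@B2}
  B3:   IN={b@B0, c@B2, f@B2}   OUT={b@B0, c@B2, d@B3, e@B3, f@B2}
  B4:   IN={b@B0, c@B2, d@B3, e@B3, f@B2}   OUT={b@B4, c@B2, d@B4, e@B4, f@B2}
  B5:   IN={b@B4, c@B2, d@B4, e@B4, f@B2}   OUT={b@B4, c@B2, d@B5, e@B4, f@B2}
  B6:   IN={b@B0, b@B4, c@B2, d@B5, e@B4, f@B2}   OUT={b@B0, b@B4, c@B2, d@B6, e@B4, f@B2}
  B7:   IN={b@B0, b@B4, c@B2, d@B6, e@B4, f@B2}   OUT={b@B0, b@B4, c@B2, d@B6, e@B4, f@B2}
  B8:   IN={b@B0, b@B4, c@B2, d@B6, e@B4, f@B1, f@B2}   OUT={b@B0, b@B4, c@B8, d@B6, e@B4, f@B1, f@B2}

Merge at B0 (entry node, so the boundary value {} is joined with the incoming edge(s)): IN[B0] = {} ⊔ OUT[B2] = {b@B0, c@B2, f@B2}
Applying B0's transfer function to that IN value gives OUT[B0] (row B0 above).

Answer: {b@B0, c@B2, f@B2}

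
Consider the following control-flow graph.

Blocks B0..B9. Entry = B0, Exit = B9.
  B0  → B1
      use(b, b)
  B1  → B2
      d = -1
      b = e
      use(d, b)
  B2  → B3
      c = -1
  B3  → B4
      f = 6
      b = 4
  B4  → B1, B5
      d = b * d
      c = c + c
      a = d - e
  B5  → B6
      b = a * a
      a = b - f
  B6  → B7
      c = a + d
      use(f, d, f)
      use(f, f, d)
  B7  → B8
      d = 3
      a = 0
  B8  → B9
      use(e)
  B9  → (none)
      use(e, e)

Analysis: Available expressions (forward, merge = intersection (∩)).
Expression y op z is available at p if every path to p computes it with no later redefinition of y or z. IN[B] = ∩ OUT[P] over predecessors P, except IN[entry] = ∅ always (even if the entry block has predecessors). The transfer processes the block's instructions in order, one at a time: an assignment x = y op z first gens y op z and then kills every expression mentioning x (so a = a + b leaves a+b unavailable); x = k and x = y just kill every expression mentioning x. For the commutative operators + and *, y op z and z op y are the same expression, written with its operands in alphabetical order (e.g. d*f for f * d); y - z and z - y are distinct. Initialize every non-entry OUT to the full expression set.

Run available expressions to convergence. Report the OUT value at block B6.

Answer: {a+d, b-f, d-e}

Derivation:
Per-block solution:
  B0:   IN={}   OUT={}
  B1:   IN={}   OUT={}
  B2:   IN={}   OUT={}
  B3:   IN={}   OUT={}
  B4:   IN={}   OUT={d-e}
  B5:   IN={d-e}   OUT={b-f, d-e}
  B6:   IN={b-f, d-e}   OUT={a+d, b-f, d-e}
  B7:   IN={a+d, b-f, d-e}   OUT={b-f}
  B8:   IN={b-f}   OUT={b-f}
  B9:   IN={b-f}   OUT={b-f}

Merge at B6: IN[B6] = OUT[B5] = {b-f, d-e}
Applying B6's transfer function to that IN value gives OUT[B6] (row B6 above).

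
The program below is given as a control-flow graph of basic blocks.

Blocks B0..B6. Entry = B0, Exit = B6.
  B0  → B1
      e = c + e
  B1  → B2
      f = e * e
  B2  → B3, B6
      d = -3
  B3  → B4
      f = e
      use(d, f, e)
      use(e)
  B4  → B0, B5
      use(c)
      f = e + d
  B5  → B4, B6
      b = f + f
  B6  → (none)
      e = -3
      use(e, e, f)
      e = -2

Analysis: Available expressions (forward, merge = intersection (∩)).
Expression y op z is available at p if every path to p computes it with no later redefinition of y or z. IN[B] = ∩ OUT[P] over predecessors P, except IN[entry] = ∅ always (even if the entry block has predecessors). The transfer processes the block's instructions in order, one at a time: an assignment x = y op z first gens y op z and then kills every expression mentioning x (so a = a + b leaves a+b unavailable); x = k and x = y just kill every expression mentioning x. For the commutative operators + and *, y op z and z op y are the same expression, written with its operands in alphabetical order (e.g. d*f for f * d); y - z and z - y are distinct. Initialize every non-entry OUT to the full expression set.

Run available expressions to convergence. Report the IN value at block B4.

Per-block solution:
  B0: | IN={} | OUT={}
  B1: | IN={} | OUT={e*e}
  B2: | IN={e*e} | OUT={e*e}
  B3: | IN={e*e} | OUT={e*e}
  B4: | IN={e*e} | OUT={d+e, e*e}
  B5: | IN={d+e, e*e} | OUT={d+e, e*e, f+f}
  B6: | IN={e*e} | OUT={}

Merge at B4: IN[B4] = OUT[B3] ∩ OUT[B5] = {e*e}

Answer: {e*e}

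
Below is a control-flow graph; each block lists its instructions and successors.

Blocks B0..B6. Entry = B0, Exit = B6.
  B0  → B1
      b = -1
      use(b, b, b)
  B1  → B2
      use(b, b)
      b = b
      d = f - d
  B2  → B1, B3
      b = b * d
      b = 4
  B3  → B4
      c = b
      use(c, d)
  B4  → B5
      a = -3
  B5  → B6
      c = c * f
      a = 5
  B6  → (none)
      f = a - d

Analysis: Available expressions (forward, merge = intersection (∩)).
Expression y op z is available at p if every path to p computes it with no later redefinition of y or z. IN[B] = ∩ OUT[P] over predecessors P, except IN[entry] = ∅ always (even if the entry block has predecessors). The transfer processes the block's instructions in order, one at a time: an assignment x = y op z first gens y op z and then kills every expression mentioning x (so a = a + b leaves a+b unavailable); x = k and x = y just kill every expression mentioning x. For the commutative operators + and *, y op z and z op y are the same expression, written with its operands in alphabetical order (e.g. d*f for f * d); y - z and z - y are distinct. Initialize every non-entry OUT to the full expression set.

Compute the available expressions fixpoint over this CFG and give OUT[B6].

Answer: {a-d}

Trace:
Fixpoint table:
  B0:   IN={}   OUT={}
  B1:   IN={}   OUT={}
  B2:   IN={}   OUT={}
  B3:   IN={}   OUT={}
  B4:   IN={}   OUT={}
  B5:   IN={}   OUT={}
  B6:   IN={}   OUT={a-d}

Merge at B6: IN[B6] = OUT[B5] = {}
Applying B6's transfer function to that IN value gives OUT[B6] (row B6 above).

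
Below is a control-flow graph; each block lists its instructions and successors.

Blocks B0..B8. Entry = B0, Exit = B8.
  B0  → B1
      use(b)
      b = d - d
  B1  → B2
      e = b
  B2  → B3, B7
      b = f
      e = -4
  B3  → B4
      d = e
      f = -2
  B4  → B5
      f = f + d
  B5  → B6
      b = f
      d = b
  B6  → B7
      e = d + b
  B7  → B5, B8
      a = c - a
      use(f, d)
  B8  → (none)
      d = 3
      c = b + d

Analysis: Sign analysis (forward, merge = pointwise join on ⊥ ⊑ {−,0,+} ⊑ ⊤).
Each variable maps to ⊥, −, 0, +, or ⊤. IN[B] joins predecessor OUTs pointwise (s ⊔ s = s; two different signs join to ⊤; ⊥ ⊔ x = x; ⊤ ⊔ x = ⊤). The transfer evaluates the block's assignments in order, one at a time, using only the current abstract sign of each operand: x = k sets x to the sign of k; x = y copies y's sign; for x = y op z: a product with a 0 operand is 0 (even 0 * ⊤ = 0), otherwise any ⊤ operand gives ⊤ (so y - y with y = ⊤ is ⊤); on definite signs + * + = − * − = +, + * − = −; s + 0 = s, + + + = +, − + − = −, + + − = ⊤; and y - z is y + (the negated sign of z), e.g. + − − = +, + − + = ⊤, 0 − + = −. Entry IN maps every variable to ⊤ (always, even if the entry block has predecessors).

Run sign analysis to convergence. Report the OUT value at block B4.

Converged values:
  B0:   IN=(all ⊤)   OUT=(all ⊤)
  B1:   IN=(all ⊤)   OUT=(all ⊤)
  B2:   IN=(all ⊤)   OUT={e:-; rest ⊤}
  B3:   IN={e:-; rest ⊤}   OUT={d:-, e:-, f:-; rest ⊤}
  B4:   IN={d:-, e:-, f:-; rest ⊤}   OUT={d:-, e:-, f:-; rest ⊤}
  B5:   IN=(all ⊤)   OUT=(all ⊤)
  B6:   IN=(all ⊤)   OUT=(all ⊤)
  B7:   IN=(all ⊤)   OUT=(all ⊤)
  B8:   IN=(all ⊤)   OUT={d:+; rest ⊤}

Merge at B4: IN[B4] = OUT[B3] = {a: ⊤, b: ⊤, c: ⊤, d: -, e: -, f: -}
Applying B4's transfer function to that IN value gives OUT[B4] (row B4 above).

Answer: {a: ⊤, b: ⊤, c: ⊤, d: -, e: -, f: -}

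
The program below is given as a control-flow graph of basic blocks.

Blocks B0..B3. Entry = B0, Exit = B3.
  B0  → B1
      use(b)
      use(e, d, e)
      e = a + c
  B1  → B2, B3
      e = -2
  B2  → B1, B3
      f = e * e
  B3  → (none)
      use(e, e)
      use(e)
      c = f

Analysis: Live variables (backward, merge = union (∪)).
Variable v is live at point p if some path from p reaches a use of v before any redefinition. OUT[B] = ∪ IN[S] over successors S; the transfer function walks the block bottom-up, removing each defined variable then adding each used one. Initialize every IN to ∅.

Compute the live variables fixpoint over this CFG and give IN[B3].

Fixpoint table:
  B0: | IN={a, b, c, d, e, f} | OUT={f}
  B1: | IN={f} | OUT={e, f}
  B2: | IN={e} | OUT={e, f}
  B3: | IN={e, f} | OUT={}

B3 is the boundary node: OUT[B3] = {}
Applying B3's transfer function to that OUT value gives IN[B3] (row B3 above).

Answer: {e, f}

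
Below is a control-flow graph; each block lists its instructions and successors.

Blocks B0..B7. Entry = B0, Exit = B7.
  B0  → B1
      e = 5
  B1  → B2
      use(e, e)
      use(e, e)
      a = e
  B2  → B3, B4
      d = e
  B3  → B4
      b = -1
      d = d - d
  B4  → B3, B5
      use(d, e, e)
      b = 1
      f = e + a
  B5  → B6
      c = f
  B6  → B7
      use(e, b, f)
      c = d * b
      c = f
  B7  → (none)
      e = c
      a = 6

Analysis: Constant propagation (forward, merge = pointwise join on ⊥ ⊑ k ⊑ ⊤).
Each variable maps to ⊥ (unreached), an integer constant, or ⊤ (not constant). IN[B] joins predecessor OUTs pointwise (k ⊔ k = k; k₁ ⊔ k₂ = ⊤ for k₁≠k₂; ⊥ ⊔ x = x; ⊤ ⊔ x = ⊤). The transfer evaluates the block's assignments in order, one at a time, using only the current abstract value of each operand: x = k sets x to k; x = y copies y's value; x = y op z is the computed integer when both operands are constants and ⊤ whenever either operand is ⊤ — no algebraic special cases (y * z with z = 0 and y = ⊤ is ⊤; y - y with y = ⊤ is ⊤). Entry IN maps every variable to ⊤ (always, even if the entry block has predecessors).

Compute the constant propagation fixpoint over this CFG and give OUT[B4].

Converged values:
  B0: | IN=(all ⊤) | OUT={e:5; rest ⊤}
  B1: | IN={e:5; rest ⊤} | OUT={a:5, e:5; rest ⊤}
  B2: | IN={a:5, e:5; rest ⊤} | OUT={a:5, d:5, e:5; rest ⊤}
  B3: | IN={a:5, e:5; rest ⊤} | OUT={a:5, b:-1, e:5; rest ⊤}
  B4: | IN={a:5, e:5; rest ⊤} | OUT={a:5, b:1, e:5, f:10; rest ⊤}
  B5: | IN={a:5, b:1, e:5, f:10; rest ⊤} | OUT={a:5, b:1, c:10, e:5, f:10; rest ⊤}
  B6: | IN={a:5, b:1, c:10, e:5, f:10; rest ⊤} | OUT={a:5, b:1, c:10, e:5, f:10; rest ⊤}
  B7: | IN={a:5, b:1, c:10, e:5, f:10; rest ⊤} | OUT={a:6, b:1, c:10, e:10, f:10; rest ⊤}

Merge at B4: IN[B4] = OUT[B2] ⊔ OUT[B3] = {a: 5, b: ⊤, c: ⊤, d: ⊤, e: 5, f: ⊤}
Applying B4's transfer function to that IN value gives OUT[B4] (row B4 above).

Answer: {a: 5, b: 1, c: ⊤, d: ⊤, e: 5, f: 10}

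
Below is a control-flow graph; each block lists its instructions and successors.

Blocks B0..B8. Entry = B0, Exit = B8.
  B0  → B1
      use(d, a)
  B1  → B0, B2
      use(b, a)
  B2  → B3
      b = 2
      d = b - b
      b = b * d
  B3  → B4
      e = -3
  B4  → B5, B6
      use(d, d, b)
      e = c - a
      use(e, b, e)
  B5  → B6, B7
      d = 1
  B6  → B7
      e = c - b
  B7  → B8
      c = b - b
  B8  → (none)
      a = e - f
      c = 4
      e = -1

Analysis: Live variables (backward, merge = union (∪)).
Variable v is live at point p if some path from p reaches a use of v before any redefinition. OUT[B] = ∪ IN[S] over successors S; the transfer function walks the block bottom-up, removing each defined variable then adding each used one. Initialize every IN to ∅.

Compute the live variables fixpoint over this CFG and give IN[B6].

Answer: {b, c, f}

Derivation:
Fixpoint table:
  B0:   IN={a, b, c, d, f}   OUT={a, b, c, d, f}
  B1:   IN={a, b, c, d, f}   OUT={a, b, c, d, f}
  B2:   IN={a, c, f}   OUT={a, b, c, d, f}
  B3:   IN={a, b, c, d, f}   OUT={a, b, c, d, f}
  B4:   IN={a, b, c, d, f}   OUT={b, c, e, f}
  B5:   IN={b, c, e, f}   OUT={b, c, e, f}
  B6:   IN={b, c, f}   OUT={b, e, f}
  B7:   IN={b, e, f}   OUT={e, f}
  B8:   IN={e, f}   OUT={}

Merge at B6: OUT[B6] = IN[B7] = {b, e, f}
Applying B6's transfer function to that OUT value gives IN[B6] (row B6 above).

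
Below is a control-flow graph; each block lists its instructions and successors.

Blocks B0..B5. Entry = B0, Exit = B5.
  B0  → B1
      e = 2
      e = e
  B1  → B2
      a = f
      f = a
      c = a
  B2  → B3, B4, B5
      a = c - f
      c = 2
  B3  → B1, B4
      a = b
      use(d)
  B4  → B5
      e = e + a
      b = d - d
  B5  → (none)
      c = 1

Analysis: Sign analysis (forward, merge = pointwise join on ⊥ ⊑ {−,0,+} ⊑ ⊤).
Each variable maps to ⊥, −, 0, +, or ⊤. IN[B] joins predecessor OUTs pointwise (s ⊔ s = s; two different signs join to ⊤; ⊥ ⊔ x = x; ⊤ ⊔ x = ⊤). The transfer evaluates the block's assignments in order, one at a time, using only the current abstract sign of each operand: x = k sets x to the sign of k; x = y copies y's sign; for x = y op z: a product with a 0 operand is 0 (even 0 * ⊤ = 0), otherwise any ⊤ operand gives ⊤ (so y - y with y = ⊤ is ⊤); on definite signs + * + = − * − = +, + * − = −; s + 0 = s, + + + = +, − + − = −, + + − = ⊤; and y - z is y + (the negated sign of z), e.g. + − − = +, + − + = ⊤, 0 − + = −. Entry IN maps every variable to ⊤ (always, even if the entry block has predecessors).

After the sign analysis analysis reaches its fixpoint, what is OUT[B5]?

Answer: {a: ⊤, b: ⊤, c: +, d: ⊤, e: ⊤, f: ⊤}

Working:
Converged values:
  B0: | IN=(all ⊤) | OUT={e:+; rest ⊤}
  B1: | IN={e:+; rest ⊤} | OUT={e:+; rest ⊤}
  B2: | IN={e:+; rest ⊤} | OUT={c:+, e:+; rest ⊤}
  B3: | IN={c:+, e:+; rest ⊤} | OUT={c:+, e:+; rest ⊤}
  B4: | IN={c:+, e:+; rest ⊤} | OUT={c:+; rest ⊤}
  B5: | IN={c:+; rest ⊤} | OUT={c:+; rest ⊤}

Merge at B5: IN[B5] = OUT[B2] ⊔ OUT[B4] = {a: ⊤, b: ⊤, c: +, d: ⊤, e: ⊤, f: ⊤}
Applying B5's transfer function to that IN value gives OUT[B5] (row B5 above).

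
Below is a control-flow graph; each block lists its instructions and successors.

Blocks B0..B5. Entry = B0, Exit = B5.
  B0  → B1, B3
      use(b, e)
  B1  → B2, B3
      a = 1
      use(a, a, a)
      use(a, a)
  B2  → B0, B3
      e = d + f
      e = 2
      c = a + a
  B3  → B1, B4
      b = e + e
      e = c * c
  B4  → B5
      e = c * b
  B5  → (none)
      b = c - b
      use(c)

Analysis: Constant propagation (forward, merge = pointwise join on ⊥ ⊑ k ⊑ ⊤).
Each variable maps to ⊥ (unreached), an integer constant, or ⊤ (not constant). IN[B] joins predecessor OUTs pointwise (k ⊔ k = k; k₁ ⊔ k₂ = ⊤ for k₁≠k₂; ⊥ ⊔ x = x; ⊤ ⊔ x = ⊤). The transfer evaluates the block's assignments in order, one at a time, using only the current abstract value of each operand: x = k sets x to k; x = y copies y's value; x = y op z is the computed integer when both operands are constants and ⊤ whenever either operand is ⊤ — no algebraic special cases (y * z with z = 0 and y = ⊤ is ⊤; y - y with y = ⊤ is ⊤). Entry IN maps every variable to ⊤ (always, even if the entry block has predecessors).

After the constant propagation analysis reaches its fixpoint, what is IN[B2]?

Answer: {a: 1, b: ⊤, c: ⊤, d: ⊤, e: ⊤, f: ⊤}

Derivation:
Per-block solution:
  B0:  IN=(all ⊤)  OUT=(all ⊤)
  B1:  IN=(all ⊤)  OUT={a:1; rest ⊤}
  B2:  IN={a:1; rest ⊤}  OUT={a:1, c:2, e:2; rest ⊤}
  B3:  IN=(all ⊤)  OUT=(all ⊤)
  B4:  IN=(all ⊤)  OUT=(all ⊤)
  B5:  IN=(all ⊤)  OUT=(all ⊤)

Merge at B2: IN[B2] = OUT[B1] = {a: 1, b: ⊤, c: ⊤, d: ⊤, e: ⊤, f: ⊤}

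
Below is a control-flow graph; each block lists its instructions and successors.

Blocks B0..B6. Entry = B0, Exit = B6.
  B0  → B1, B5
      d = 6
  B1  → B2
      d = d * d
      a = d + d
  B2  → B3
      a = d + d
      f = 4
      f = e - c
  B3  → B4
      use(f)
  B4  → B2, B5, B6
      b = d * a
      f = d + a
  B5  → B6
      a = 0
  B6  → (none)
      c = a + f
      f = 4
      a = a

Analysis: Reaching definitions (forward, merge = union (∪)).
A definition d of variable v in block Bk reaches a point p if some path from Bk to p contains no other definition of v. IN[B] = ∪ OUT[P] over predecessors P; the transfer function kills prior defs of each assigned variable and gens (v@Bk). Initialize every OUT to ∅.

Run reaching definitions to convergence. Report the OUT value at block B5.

Answer: {a@B5, b@B4, d@B0, d@B1, f@B4}

Working:
Converged values:
  B0:  IN={}  OUT={d@B0}
  B1:  IN={d@B0}  OUT={a@B1, d@B1}
  B2:  IN={a@B1, a@B2, b@B4, d@B1, f@B4}  OUT={a@B2, b@B4, d@B1, f@B2}
  B3:  IN={a@B2, b@B4, d@B1, f@B2}  OUT={a@B2, b@B4, d@B1, f@B2}
  B4:  IN={a@B2, b@B4, d@B1, f@B2}  OUT={a@B2, b@B4, d@B1, f@B4}
  B5:  IN={a@B2, b@B4, d@B0, d@B1, f@B4}  OUT={a@B5, b@B4, d@B0, d@B1, f@B4}
  B6:  IN={a@B2, a@B5, b@B4, d@B0, d@B1, f@B4}  OUT={a@B6, b@B4, c@B6, d@B0, d@B1, f@B6}

Merge at B5: IN[B5] = OUT[B0] ⊔ OUT[B4] = {a@B2, b@B4, d@B0, d@B1, f@B4}
Applying B5's transfer function to that IN value gives OUT[B5] (row B5 above).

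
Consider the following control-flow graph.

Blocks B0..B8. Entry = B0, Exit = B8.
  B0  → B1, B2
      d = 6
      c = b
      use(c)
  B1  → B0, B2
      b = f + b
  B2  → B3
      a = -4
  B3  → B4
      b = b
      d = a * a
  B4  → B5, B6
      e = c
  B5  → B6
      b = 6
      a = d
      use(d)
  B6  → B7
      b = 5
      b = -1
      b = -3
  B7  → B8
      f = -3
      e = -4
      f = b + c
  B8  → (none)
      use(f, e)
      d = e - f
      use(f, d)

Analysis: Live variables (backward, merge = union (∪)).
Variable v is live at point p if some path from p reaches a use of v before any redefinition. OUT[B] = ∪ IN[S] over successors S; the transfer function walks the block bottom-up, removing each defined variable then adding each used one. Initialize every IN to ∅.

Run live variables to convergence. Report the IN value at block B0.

Answer: {b, f}

Derivation:
Fixpoint table:
  B0: | IN={b, f} | OUT={b, c, f}
  B1: | IN={b, c, f} | OUT={b, c, f}
  B2: | IN={b, c} | OUT={a, b, c}
  B3: | IN={a, b, c} | OUT={c, d}
  B4: | IN={c, d} | OUT={c, d}
  B5: | IN={c, d} | OUT={c}
  B6: | IN={c} | OUT={b, c}
  B7: | IN={b, c} | OUT={e, f}
  B8: | IN={e, f} | OUT={}

Merge at B0: OUT[B0] = IN[B1] ⊔ IN[B2] = {b, c, f}
Applying B0's transfer function to that OUT value gives IN[B0] (row B0 above).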